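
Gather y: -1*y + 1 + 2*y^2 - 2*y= 2*y^2 - 3*y + 1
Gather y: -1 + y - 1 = y - 2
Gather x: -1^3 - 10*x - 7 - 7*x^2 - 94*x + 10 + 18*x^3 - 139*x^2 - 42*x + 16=18*x^3 - 146*x^2 - 146*x + 18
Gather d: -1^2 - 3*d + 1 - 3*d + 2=2 - 6*d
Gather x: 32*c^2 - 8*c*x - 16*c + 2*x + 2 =32*c^2 - 16*c + x*(2 - 8*c) + 2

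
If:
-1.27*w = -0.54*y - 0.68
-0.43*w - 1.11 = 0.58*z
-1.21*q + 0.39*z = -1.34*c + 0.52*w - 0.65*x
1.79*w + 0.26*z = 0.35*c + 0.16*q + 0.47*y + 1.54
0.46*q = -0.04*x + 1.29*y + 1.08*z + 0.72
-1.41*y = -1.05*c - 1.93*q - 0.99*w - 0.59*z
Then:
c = -2.61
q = 4.93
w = 2.69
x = 19.05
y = 5.06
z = -3.91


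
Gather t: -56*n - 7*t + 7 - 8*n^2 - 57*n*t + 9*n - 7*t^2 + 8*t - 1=-8*n^2 - 47*n - 7*t^2 + t*(1 - 57*n) + 6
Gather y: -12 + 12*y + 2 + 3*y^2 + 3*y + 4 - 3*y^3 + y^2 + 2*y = -3*y^3 + 4*y^2 + 17*y - 6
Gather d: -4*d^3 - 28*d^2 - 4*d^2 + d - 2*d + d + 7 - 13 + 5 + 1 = -4*d^3 - 32*d^2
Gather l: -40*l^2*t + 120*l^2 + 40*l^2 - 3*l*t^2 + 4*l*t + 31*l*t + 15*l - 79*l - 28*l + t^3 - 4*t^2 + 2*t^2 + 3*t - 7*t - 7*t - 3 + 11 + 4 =l^2*(160 - 40*t) + l*(-3*t^2 + 35*t - 92) + t^3 - 2*t^2 - 11*t + 12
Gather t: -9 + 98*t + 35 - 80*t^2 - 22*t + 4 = -80*t^2 + 76*t + 30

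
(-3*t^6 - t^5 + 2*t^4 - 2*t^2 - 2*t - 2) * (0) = 0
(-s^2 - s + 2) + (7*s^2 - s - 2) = 6*s^2 - 2*s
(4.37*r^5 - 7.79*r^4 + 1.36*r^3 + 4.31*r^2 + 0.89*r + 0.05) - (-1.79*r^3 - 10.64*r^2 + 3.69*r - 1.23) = 4.37*r^5 - 7.79*r^4 + 3.15*r^3 + 14.95*r^2 - 2.8*r + 1.28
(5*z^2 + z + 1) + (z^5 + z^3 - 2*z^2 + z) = z^5 + z^3 + 3*z^2 + 2*z + 1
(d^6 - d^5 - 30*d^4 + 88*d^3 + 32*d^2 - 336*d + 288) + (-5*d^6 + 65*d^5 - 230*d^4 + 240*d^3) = -4*d^6 + 64*d^5 - 260*d^4 + 328*d^3 + 32*d^2 - 336*d + 288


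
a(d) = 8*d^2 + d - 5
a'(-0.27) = -3.32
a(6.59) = 349.01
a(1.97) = 28.02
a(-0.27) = -4.69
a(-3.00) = 64.00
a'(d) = 16*d + 1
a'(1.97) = 32.52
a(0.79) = 0.78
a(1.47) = 13.76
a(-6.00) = 277.00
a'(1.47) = 24.52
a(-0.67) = -2.08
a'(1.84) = 30.44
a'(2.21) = 36.36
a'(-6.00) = -95.00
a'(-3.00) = -47.00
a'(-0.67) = -9.72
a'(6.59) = 106.44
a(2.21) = 36.28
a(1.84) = 23.92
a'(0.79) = 13.64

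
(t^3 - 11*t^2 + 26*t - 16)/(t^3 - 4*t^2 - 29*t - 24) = (t^2 - 3*t + 2)/(t^2 + 4*t + 3)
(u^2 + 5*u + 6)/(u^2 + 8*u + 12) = (u + 3)/(u + 6)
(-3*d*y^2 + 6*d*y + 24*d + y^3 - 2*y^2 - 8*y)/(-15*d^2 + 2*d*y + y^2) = (y^2 - 2*y - 8)/(5*d + y)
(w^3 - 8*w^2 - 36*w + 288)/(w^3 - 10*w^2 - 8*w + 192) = (w + 6)/(w + 4)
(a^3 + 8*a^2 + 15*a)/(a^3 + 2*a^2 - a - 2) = a*(a^2 + 8*a + 15)/(a^3 + 2*a^2 - a - 2)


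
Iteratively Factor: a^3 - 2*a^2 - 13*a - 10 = (a + 2)*(a^2 - 4*a - 5) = (a + 1)*(a + 2)*(a - 5)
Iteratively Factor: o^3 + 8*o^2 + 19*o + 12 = (o + 3)*(o^2 + 5*o + 4) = (o + 1)*(o + 3)*(o + 4)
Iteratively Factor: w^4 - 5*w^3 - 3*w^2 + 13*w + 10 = (w - 2)*(w^3 - 3*w^2 - 9*w - 5) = (w - 2)*(w + 1)*(w^2 - 4*w - 5) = (w - 5)*(w - 2)*(w + 1)*(w + 1)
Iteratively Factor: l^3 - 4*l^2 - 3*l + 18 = (l + 2)*(l^2 - 6*l + 9) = (l - 3)*(l + 2)*(l - 3)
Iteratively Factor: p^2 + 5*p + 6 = (p + 3)*(p + 2)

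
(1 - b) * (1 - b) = b^2 - 2*b + 1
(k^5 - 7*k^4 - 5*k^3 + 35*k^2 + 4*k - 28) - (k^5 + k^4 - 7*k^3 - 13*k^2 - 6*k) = -8*k^4 + 2*k^3 + 48*k^2 + 10*k - 28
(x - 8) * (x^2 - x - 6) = x^3 - 9*x^2 + 2*x + 48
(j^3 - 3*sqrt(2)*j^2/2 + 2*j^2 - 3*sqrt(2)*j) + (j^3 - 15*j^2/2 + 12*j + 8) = 2*j^3 - 11*j^2/2 - 3*sqrt(2)*j^2/2 - 3*sqrt(2)*j + 12*j + 8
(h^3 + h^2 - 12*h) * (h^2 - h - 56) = h^5 - 69*h^3 - 44*h^2 + 672*h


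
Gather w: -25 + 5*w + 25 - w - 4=4*w - 4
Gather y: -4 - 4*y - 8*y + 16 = 12 - 12*y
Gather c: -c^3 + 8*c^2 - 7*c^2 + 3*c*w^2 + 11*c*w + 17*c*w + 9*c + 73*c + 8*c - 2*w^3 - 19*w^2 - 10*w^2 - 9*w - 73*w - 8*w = -c^3 + c^2 + c*(3*w^2 + 28*w + 90) - 2*w^3 - 29*w^2 - 90*w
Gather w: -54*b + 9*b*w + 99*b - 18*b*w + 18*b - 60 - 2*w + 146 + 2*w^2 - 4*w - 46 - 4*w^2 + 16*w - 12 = 63*b - 2*w^2 + w*(10 - 9*b) + 28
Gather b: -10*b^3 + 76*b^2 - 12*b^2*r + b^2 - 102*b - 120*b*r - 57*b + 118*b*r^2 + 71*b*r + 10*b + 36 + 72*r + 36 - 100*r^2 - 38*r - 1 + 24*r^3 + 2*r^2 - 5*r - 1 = -10*b^3 + b^2*(77 - 12*r) + b*(118*r^2 - 49*r - 149) + 24*r^3 - 98*r^2 + 29*r + 70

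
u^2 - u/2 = u*(u - 1/2)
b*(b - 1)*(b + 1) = b^3 - b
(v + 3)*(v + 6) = v^2 + 9*v + 18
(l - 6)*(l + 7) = l^2 + l - 42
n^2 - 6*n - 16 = (n - 8)*(n + 2)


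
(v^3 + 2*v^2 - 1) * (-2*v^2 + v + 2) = -2*v^5 - 3*v^4 + 4*v^3 + 6*v^2 - v - 2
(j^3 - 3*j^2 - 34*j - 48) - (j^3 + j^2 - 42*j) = -4*j^2 + 8*j - 48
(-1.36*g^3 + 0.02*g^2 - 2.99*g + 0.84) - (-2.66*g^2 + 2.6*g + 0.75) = -1.36*g^3 + 2.68*g^2 - 5.59*g + 0.09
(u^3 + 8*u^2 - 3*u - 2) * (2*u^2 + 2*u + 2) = 2*u^5 + 18*u^4 + 12*u^3 + 6*u^2 - 10*u - 4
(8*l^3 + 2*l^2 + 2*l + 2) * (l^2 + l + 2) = 8*l^5 + 10*l^4 + 20*l^3 + 8*l^2 + 6*l + 4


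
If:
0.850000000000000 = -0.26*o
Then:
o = -3.27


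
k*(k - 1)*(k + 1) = k^3 - k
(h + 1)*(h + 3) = h^2 + 4*h + 3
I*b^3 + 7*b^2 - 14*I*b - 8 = (b - 4*I)*(b - 2*I)*(I*b + 1)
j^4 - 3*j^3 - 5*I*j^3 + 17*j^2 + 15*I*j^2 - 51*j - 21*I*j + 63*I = (j - 3)*(j - 7*I)*(j - I)*(j + 3*I)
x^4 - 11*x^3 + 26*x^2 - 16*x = x*(x - 8)*(x - 2)*(x - 1)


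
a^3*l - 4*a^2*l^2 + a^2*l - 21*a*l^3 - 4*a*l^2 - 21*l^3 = (a - 7*l)*(a + 3*l)*(a*l + l)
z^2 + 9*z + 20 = (z + 4)*(z + 5)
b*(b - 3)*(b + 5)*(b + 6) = b^4 + 8*b^3 - 3*b^2 - 90*b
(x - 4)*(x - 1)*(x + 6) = x^3 + x^2 - 26*x + 24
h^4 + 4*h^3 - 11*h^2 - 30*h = h*(h - 3)*(h + 2)*(h + 5)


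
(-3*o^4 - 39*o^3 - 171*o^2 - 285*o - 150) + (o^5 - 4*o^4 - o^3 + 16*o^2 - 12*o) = o^5 - 7*o^4 - 40*o^3 - 155*o^2 - 297*o - 150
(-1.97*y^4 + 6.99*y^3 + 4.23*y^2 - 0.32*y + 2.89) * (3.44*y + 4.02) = -6.7768*y^5 + 16.1262*y^4 + 42.651*y^3 + 15.9038*y^2 + 8.6552*y + 11.6178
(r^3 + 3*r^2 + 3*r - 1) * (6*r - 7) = 6*r^4 + 11*r^3 - 3*r^2 - 27*r + 7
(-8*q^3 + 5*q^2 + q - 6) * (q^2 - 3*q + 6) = -8*q^5 + 29*q^4 - 62*q^3 + 21*q^2 + 24*q - 36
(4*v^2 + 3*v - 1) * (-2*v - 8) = -8*v^3 - 38*v^2 - 22*v + 8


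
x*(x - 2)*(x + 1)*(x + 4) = x^4 + 3*x^3 - 6*x^2 - 8*x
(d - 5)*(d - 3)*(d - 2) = d^3 - 10*d^2 + 31*d - 30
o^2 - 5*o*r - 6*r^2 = (o - 6*r)*(o + r)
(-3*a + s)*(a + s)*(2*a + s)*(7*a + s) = -42*a^4 - 55*a^3*s - 7*a^2*s^2 + 7*a*s^3 + s^4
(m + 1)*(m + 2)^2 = m^3 + 5*m^2 + 8*m + 4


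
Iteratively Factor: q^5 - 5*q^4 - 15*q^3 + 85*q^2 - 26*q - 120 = (q + 4)*(q^4 - 9*q^3 + 21*q^2 + q - 30) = (q - 5)*(q + 4)*(q^3 - 4*q^2 + q + 6) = (q - 5)*(q + 1)*(q + 4)*(q^2 - 5*q + 6) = (q - 5)*(q - 3)*(q + 1)*(q + 4)*(q - 2)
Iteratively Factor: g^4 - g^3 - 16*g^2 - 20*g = (g + 2)*(g^3 - 3*g^2 - 10*g) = (g - 5)*(g + 2)*(g^2 + 2*g) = (g - 5)*(g + 2)^2*(g)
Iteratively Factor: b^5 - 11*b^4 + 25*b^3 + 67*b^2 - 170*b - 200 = (b - 5)*(b^4 - 6*b^3 - 5*b^2 + 42*b + 40) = (b - 5)*(b - 4)*(b^3 - 2*b^2 - 13*b - 10) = (b - 5)*(b - 4)*(b + 2)*(b^2 - 4*b - 5) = (b - 5)^2*(b - 4)*(b + 2)*(b + 1)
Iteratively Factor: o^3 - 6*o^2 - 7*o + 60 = (o - 5)*(o^2 - o - 12) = (o - 5)*(o + 3)*(o - 4)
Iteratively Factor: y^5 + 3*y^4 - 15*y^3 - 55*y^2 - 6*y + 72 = (y + 3)*(y^4 - 15*y^2 - 10*y + 24) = (y - 1)*(y + 3)*(y^3 + y^2 - 14*y - 24) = (y - 1)*(y + 2)*(y + 3)*(y^2 - y - 12) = (y - 1)*(y + 2)*(y + 3)^2*(y - 4)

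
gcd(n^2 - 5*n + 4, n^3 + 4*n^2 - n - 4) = n - 1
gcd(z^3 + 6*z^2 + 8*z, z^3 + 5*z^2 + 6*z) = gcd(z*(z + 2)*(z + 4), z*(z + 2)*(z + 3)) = z^2 + 2*z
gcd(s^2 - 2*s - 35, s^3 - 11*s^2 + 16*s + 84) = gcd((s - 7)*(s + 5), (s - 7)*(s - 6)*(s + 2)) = s - 7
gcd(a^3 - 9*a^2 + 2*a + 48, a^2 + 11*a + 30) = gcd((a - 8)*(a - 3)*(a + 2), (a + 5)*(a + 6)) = 1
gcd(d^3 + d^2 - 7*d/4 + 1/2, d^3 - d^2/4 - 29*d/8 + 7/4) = d^2 + 3*d/2 - 1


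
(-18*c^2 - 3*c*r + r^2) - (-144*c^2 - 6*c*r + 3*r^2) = 126*c^2 + 3*c*r - 2*r^2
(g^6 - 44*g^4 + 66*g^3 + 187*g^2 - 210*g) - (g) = g^6 - 44*g^4 + 66*g^3 + 187*g^2 - 211*g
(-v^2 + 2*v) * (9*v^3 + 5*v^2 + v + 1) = -9*v^5 + 13*v^4 + 9*v^3 + v^2 + 2*v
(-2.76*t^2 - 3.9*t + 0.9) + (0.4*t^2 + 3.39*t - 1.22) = -2.36*t^2 - 0.51*t - 0.32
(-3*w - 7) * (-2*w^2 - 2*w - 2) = 6*w^3 + 20*w^2 + 20*w + 14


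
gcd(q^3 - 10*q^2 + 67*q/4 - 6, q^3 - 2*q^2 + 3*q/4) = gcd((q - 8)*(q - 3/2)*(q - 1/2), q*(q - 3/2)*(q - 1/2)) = q^2 - 2*q + 3/4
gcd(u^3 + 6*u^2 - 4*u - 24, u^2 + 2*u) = u + 2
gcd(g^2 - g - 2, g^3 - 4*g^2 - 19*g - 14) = g + 1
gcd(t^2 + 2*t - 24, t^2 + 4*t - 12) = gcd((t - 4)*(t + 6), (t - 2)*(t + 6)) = t + 6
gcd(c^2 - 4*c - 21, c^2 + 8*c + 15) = c + 3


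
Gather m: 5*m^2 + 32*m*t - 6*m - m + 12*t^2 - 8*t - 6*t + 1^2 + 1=5*m^2 + m*(32*t - 7) + 12*t^2 - 14*t + 2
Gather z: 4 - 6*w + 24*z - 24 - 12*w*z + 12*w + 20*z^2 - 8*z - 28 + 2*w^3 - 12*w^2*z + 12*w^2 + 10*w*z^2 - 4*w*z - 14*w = 2*w^3 + 12*w^2 - 8*w + z^2*(10*w + 20) + z*(-12*w^2 - 16*w + 16) - 48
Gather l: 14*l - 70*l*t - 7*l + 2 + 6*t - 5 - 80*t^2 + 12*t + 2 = l*(7 - 70*t) - 80*t^2 + 18*t - 1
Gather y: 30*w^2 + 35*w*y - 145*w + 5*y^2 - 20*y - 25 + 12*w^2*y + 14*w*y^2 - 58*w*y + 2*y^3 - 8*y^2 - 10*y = 30*w^2 - 145*w + 2*y^3 + y^2*(14*w - 3) + y*(12*w^2 - 23*w - 30) - 25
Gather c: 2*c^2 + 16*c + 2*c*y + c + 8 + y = 2*c^2 + c*(2*y + 17) + y + 8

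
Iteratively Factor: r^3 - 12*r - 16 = (r + 2)*(r^2 - 2*r - 8) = (r + 2)^2*(r - 4)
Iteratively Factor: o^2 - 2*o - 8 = (o + 2)*(o - 4)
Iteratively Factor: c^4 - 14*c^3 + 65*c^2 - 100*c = (c - 5)*(c^3 - 9*c^2 + 20*c) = (c - 5)^2*(c^2 - 4*c) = c*(c - 5)^2*(c - 4)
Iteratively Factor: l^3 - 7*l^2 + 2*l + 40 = (l + 2)*(l^2 - 9*l + 20) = (l - 5)*(l + 2)*(l - 4)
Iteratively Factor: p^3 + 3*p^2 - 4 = (p + 2)*(p^2 + p - 2) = (p - 1)*(p + 2)*(p + 2)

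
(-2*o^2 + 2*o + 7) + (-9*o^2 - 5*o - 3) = -11*o^2 - 3*o + 4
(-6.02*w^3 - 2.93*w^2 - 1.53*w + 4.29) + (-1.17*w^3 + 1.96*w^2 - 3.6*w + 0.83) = -7.19*w^3 - 0.97*w^2 - 5.13*w + 5.12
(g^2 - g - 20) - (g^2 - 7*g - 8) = 6*g - 12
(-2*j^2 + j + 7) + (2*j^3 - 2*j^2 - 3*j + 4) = 2*j^3 - 4*j^2 - 2*j + 11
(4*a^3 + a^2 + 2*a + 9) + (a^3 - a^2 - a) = 5*a^3 + a + 9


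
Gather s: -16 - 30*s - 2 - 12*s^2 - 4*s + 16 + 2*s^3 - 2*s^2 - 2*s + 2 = 2*s^3 - 14*s^2 - 36*s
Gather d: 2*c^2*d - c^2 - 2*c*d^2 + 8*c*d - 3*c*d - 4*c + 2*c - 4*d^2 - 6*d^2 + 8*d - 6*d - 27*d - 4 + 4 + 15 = -c^2 - 2*c + d^2*(-2*c - 10) + d*(2*c^2 + 5*c - 25) + 15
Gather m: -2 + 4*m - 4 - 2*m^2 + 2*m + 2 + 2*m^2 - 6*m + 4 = 0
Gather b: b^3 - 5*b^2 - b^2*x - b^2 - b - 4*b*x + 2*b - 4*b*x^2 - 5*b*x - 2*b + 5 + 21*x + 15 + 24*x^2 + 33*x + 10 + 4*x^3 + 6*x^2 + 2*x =b^3 + b^2*(-x - 6) + b*(-4*x^2 - 9*x - 1) + 4*x^3 + 30*x^2 + 56*x + 30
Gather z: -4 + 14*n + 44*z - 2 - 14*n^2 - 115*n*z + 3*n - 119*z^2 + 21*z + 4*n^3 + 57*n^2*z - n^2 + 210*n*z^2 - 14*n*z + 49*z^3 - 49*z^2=4*n^3 - 15*n^2 + 17*n + 49*z^3 + z^2*(210*n - 168) + z*(57*n^2 - 129*n + 65) - 6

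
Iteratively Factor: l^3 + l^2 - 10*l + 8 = (l - 2)*(l^2 + 3*l - 4) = (l - 2)*(l + 4)*(l - 1)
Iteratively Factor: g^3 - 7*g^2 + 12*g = (g - 3)*(g^2 - 4*g) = (g - 4)*(g - 3)*(g)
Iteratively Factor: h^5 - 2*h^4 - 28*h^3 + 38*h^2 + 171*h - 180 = (h - 1)*(h^4 - h^3 - 29*h^2 + 9*h + 180) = (h - 5)*(h - 1)*(h^3 + 4*h^2 - 9*h - 36) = (h - 5)*(h - 1)*(h + 3)*(h^2 + h - 12) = (h - 5)*(h - 1)*(h + 3)*(h + 4)*(h - 3)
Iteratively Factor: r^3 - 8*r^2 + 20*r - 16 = (r - 2)*(r^2 - 6*r + 8) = (r - 4)*(r - 2)*(r - 2)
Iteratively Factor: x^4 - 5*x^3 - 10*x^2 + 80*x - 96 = (x - 4)*(x^3 - x^2 - 14*x + 24) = (x - 4)*(x - 3)*(x^2 + 2*x - 8) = (x - 4)*(x - 3)*(x + 4)*(x - 2)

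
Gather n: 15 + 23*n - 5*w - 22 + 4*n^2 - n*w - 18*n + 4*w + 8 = 4*n^2 + n*(5 - w) - w + 1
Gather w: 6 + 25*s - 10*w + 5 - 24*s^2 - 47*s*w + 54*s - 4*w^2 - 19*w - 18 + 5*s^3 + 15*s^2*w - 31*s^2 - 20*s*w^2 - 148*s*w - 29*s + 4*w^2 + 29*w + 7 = 5*s^3 - 55*s^2 - 20*s*w^2 + 50*s + w*(15*s^2 - 195*s)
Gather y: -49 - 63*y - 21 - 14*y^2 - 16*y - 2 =-14*y^2 - 79*y - 72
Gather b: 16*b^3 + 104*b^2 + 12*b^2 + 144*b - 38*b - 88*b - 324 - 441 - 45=16*b^3 + 116*b^2 + 18*b - 810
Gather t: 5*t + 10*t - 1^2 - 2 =15*t - 3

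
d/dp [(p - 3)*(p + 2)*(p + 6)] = 3*p^2 + 10*p - 12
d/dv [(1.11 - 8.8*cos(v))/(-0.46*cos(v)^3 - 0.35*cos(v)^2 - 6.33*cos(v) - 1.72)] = (8.096*cos(v)^3 + 1.5482*cos(v)^2 - 0.777000000000001*cos(v) - 22.1623)*sin(v)/(0.2116*cos(v)^6 + 0.322*cos(v)^5 + 5.9461*cos(v)^4 + 6.0134*cos(v)^3 + 41.2729*cos(v)^2 + 21.7752*cos(v) + 2.9584)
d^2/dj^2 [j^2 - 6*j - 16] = 2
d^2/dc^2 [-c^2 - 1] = -2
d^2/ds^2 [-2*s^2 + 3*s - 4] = -4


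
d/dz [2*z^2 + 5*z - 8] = 4*z + 5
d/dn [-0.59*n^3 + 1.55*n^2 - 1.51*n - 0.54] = -1.77*n^2 + 3.1*n - 1.51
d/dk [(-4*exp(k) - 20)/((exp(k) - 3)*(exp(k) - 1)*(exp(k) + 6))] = (8*exp(3*k) + 68*exp(2*k) + 80*exp(k) - 492)*exp(k)/(exp(6*k) + 4*exp(5*k) - 38*exp(4*k) - 48*exp(3*k) + 513*exp(2*k) - 756*exp(k) + 324)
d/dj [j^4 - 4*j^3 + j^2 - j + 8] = 4*j^3 - 12*j^2 + 2*j - 1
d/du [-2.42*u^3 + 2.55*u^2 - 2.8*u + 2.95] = -7.26*u^2 + 5.1*u - 2.8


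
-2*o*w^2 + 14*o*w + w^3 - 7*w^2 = w*(-2*o + w)*(w - 7)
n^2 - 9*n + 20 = (n - 5)*(n - 4)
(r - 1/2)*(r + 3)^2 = r^3 + 11*r^2/2 + 6*r - 9/2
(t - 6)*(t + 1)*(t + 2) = t^3 - 3*t^2 - 16*t - 12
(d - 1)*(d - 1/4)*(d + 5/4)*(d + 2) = d^4 + 2*d^3 - 21*d^2/16 - 37*d/16 + 5/8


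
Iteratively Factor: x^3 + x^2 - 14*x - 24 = (x - 4)*(x^2 + 5*x + 6) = (x - 4)*(x + 3)*(x + 2)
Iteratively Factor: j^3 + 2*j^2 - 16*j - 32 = (j + 4)*(j^2 - 2*j - 8) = (j - 4)*(j + 4)*(j + 2)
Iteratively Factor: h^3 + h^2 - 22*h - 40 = (h + 2)*(h^2 - h - 20) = (h + 2)*(h + 4)*(h - 5)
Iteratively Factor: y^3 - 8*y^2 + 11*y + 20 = (y + 1)*(y^2 - 9*y + 20) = (y - 5)*(y + 1)*(y - 4)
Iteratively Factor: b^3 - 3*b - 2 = (b + 1)*(b^2 - b - 2) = (b - 2)*(b + 1)*(b + 1)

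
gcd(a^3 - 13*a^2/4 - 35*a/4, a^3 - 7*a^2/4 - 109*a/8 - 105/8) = a^2 - 13*a/4 - 35/4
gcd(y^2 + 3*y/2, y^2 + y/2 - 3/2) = y + 3/2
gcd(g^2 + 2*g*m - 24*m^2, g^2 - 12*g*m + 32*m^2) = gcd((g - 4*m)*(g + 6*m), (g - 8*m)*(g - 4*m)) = g - 4*m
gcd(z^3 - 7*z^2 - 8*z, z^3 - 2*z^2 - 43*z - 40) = z^2 - 7*z - 8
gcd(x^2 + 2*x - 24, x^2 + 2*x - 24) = x^2 + 2*x - 24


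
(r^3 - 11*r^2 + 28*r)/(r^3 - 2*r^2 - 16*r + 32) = r*(r - 7)/(r^2 + 2*r - 8)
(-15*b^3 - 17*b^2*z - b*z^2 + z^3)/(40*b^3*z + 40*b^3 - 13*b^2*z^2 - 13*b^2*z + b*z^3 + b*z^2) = (3*b^2 + 4*b*z + z^2)/(b*(-8*b*z - 8*b + z^2 + z))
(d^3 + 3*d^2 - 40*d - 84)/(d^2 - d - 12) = (-d^3 - 3*d^2 + 40*d + 84)/(-d^2 + d + 12)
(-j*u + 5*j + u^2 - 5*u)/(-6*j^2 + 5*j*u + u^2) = (u - 5)/(6*j + u)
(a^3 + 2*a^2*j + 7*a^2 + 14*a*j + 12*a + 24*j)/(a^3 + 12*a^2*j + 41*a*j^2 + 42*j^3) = (a^2 + 7*a + 12)/(a^2 + 10*a*j + 21*j^2)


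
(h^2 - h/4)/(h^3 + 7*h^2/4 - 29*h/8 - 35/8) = 2*h*(4*h - 1)/(8*h^3 + 14*h^2 - 29*h - 35)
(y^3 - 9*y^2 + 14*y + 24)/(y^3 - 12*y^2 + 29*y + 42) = (y - 4)/(y - 7)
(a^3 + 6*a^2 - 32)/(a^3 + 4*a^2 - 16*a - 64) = (a - 2)/(a - 4)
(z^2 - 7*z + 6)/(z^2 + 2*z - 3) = (z - 6)/(z + 3)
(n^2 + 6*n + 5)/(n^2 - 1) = (n + 5)/(n - 1)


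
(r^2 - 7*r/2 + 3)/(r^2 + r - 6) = (r - 3/2)/(r + 3)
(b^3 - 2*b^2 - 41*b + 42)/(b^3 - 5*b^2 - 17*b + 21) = (b + 6)/(b + 3)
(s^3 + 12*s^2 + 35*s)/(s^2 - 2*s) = (s^2 + 12*s + 35)/(s - 2)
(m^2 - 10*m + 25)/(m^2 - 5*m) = (m - 5)/m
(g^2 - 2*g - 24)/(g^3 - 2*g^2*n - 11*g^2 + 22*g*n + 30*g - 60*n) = (g + 4)/(g^2 - 2*g*n - 5*g + 10*n)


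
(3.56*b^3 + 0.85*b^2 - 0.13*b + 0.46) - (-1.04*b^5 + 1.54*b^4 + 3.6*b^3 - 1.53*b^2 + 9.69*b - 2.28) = 1.04*b^5 - 1.54*b^4 - 0.04*b^3 + 2.38*b^2 - 9.82*b + 2.74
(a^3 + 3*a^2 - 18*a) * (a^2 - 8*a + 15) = a^5 - 5*a^4 - 27*a^3 + 189*a^2 - 270*a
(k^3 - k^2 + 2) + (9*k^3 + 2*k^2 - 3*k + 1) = 10*k^3 + k^2 - 3*k + 3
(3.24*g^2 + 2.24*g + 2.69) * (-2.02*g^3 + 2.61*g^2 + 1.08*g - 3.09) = -6.5448*g^5 + 3.9316*g^4 + 3.9118*g^3 - 0.5715*g^2 - 4.0164*g - 8.3121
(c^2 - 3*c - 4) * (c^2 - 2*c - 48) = c^4 - 5*c^3 - 46*c^2 + 152*c + 192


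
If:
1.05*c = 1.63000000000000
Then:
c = 1.55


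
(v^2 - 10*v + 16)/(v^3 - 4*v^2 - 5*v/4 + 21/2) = 4*(v - 8)/(4*v^2 - 8*v - 21)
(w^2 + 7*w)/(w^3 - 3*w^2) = (w + 7)/(w*(w - 3))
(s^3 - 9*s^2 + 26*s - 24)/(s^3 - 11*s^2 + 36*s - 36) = (s - 4)/(s - 6)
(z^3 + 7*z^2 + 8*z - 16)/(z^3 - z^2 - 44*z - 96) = (z^2 + 3*z - 4)/(z^2 - 5*z - 24)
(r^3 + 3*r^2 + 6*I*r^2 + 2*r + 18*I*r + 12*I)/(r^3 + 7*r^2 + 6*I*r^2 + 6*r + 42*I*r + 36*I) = (r + 2)/(r + 6)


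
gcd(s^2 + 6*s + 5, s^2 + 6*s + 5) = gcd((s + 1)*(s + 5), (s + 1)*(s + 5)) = s^2 + 6*s + 5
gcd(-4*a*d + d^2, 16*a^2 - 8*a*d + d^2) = 4*a - d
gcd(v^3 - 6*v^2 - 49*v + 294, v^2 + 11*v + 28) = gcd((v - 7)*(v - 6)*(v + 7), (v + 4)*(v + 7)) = v + 7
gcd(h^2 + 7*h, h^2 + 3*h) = h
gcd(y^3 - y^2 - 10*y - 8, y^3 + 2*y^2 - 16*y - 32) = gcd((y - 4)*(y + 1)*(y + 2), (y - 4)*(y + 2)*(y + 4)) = y^2 - 2*y - 8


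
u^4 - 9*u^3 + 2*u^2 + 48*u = u*(u - 8)*(u - 3)*(u + 2)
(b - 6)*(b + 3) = b^2 - 3*b - 18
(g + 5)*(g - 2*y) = g^2 - 2*g*y + 5*g - 10*y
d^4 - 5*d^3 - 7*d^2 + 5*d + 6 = (d - 6)*(d - 1)*(d + 1)^2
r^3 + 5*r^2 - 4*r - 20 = (r - 2)*(r + 2)*(r + 5)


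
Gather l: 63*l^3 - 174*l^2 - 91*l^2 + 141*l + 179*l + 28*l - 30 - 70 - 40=63*l^3 - 265*l^2 + 348*l - 140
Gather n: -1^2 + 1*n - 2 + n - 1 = 2*n - 4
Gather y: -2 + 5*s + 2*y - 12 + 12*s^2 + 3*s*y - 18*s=12*s^2 - 13*s + y*(3*s + 2) - 14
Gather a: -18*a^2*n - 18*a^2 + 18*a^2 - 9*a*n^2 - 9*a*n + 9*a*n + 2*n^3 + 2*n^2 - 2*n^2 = -18*a^2*n - 9*a*n^2 + 2*n^3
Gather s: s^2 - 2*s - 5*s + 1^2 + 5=s^2 - 7*s + 6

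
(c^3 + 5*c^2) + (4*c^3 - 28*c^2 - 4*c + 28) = 5*c^3 - 23*c^2 - 4*c + 28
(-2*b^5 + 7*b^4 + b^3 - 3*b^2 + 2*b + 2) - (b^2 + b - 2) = -2*b^5 + 7*b^4 + b^3 - 4*b^2 + b + 4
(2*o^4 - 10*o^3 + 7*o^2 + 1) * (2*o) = 4*o^5 - 20*o^4 + 14*o^3 + 2*o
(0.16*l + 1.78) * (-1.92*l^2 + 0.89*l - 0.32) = -0.3072*l^3 - 3.2752*l^2 + 1.533*l - 0.5696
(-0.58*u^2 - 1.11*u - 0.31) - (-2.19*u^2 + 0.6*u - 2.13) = 1.61*u^2 - 1.71*u + 1.82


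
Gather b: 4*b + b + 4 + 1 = 5*b + 5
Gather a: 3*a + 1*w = 3*a + w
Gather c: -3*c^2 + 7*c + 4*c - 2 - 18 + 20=-3*c^2 + 11*c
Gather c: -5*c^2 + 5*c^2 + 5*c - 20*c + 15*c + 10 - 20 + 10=0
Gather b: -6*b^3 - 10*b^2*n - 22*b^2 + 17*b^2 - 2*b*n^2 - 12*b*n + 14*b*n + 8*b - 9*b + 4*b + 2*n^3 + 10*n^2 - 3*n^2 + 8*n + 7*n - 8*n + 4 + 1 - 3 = -6*b^3 + b^2*(-10*n - 5) + b*(-2*n^2 + 2*n + 3) + 2*n^3 + 7*n^2 + 7*n + 2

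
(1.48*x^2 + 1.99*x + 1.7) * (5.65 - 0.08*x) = -0.1184*x^3 + 8.2028*x^2 + 11.1075*x + 9.605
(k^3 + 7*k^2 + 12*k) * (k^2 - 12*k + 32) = k^5 - 5*k^4 - 40*k^3 + 80*k^2 + 384*k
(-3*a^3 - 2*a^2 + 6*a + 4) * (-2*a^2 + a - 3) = 6*a^5 + a^4 - 5*a^3 + 4*a^2 - 14*a - 12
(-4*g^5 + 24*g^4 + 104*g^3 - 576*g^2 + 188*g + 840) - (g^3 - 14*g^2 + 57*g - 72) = -4*g^5 + 24*g^4 + 103*g^3 - 562*g^2 + 131*g + 912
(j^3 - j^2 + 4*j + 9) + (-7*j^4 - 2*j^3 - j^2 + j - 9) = -7*j^4 - j^3 - 2*j^2 + 5*j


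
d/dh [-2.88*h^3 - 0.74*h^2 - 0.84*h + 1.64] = -8.64*h^2 - 1.48*h - 0.84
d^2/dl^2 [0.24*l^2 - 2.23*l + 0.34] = 0.480000000000000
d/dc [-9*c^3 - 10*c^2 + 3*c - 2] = -27*c^2 - 20*c + 3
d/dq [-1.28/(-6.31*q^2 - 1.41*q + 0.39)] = (-16.1536*q - 1.8048)/(6.31*q^2 + 1.41*q - 0.39)^2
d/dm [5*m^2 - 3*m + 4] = 10*m - 3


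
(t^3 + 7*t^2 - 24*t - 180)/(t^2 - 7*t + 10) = (t^2 + 12*t + 36)/(t - 2)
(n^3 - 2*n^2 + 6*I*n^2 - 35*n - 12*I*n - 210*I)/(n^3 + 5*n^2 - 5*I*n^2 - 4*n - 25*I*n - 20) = (n^2 + n*(-7 + 6*I) - 42*I)/(n^2 - 5*I*n - 4)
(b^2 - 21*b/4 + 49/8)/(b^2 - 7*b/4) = (b - 7/2)/b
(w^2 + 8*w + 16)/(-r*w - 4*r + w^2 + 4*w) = (-w - 4)/(r - w)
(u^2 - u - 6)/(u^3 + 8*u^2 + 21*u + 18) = (u - 3)/(u^2 + 6*u + 9)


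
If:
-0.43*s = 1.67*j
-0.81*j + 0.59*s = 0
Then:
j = 0.00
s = 0.00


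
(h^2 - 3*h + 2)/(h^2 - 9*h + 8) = (h - 2)/(h - 8)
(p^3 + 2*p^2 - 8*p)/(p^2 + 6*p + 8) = p*(p - 2)/(p + 2)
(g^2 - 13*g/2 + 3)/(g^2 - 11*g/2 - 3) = (2*g - 1)/(2*g + 1)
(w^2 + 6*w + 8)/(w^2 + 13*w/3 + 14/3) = 3*(w + 4)/(3*w + 7)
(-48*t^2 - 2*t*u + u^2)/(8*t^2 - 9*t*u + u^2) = (-6*t - u)/(t - u)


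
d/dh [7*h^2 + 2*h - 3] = 14*h + 2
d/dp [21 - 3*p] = -3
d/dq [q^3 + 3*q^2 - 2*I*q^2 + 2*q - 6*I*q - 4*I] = 3*q^2 + q*(6 - 4*I) + 2 - 6*I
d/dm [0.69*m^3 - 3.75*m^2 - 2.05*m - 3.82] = 2.07*m^2 - 7.5*m - 2.05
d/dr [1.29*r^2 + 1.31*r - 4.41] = 2.58*r + 1.31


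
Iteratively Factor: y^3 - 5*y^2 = (y - 5)*(y^2) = y*(y - 5)*(y)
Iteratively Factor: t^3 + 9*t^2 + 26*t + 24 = (t + 2)*(t^2 + 7*t + 12) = (t + 2)*(t + 3)*(t + 4)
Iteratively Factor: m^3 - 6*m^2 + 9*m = (m - 3)*(m^2 - 3*m) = (m - 3)^2*(m)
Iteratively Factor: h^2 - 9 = (h + 3)*(h - 3)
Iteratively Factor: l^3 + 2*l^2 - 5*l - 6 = (l - 2)*(l^2 + 4*l + 3) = (l - 2)*(l + 1)*(l + 3)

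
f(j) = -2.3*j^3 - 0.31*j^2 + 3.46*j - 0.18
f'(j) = -6.9*j^2 - 0.62*j + 3.46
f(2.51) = -29.82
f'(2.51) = -41.57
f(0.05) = -0.01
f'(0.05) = 3.41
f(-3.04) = 51.05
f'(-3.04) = -58.42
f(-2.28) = 17.58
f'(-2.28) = -31.00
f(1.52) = -3.71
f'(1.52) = -13.42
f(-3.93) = 121.04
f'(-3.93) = -100.67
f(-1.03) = -1.56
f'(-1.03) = -3.22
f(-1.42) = 0.87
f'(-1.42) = -9.57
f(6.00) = -487.38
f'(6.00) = -248.66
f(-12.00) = 3888.06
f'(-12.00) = -982.70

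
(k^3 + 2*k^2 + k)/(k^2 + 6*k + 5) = k*(k + 1)/(k + 5)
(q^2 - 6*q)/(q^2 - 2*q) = (q - 6)/(q - 2)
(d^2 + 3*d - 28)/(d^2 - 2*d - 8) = (d + 7)/(d + 2)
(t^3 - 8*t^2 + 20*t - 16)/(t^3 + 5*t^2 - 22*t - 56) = (t^2 - 4*t + 4)/(t^2 + 9*t + 14)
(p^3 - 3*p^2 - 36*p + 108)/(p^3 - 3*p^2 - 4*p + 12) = (p^2 - 36)/(p^2 - 4)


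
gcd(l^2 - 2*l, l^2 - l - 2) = l - 2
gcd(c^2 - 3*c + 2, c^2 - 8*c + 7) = c - 1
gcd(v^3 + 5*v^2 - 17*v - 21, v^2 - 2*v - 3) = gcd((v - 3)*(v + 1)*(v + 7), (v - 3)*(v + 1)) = v^2 - 2*v - 3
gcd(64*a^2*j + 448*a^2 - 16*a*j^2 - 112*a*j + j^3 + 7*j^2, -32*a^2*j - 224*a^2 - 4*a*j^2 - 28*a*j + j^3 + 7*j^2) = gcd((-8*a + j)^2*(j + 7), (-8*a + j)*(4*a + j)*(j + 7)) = 8*a*j + 56*a - j^2 - 7*j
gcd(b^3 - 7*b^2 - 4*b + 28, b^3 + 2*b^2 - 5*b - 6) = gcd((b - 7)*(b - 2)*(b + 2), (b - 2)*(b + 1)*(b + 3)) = b - 2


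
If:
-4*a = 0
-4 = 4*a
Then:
No Solution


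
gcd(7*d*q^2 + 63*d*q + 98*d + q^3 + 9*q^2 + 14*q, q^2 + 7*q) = q + 7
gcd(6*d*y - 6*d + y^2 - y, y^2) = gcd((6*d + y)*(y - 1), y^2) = 1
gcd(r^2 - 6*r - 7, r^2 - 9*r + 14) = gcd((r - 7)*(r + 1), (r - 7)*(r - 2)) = r - 7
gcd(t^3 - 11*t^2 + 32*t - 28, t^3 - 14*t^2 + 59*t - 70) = t^2 - 9*t + 14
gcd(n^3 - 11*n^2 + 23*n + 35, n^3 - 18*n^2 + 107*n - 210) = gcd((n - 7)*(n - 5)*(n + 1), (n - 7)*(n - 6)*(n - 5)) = n^2 - 12*n + 35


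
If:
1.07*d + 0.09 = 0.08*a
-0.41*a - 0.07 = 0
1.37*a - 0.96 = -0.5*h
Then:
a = -0.17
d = -0.10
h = 2.39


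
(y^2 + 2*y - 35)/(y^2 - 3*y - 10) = (y + 7)/(y + 2)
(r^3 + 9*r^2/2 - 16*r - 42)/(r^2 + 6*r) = r - 3/2 - 7/r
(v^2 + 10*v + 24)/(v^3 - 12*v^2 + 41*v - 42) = (v^2 + 10*v + 24)/(v^3 - 12*v^2 + 41*v - 42)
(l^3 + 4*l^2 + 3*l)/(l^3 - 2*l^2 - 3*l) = (l + 3)/(l - 3)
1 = 1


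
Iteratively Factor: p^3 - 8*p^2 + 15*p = (p - 5)*(p^2 - 3*p) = (p - 5)*(p - 3)*(p)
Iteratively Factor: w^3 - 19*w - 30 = (w + 3)*(w^2 - 3*w - 10) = (w - 5)*(w + 3)*(w + 2)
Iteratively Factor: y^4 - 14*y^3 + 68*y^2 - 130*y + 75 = (y - 5)*(y^3 - 9*y^2 + 23*y - 15) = (y - 5)^2*(y^2 - 4*y + 3) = (y - 5)^2*(y - 1)*(y - 3)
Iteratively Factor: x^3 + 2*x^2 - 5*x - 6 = (x + 1)*(x^2 + x - 6) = (x - 2)*(x + 1)*(x + 3)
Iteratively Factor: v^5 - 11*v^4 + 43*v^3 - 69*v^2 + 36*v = (v - 3)*(v^4 - 8*v^3 + 19*v^2 - 12*v) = (v - 3)^2*(v^3 - 5*v^2 + 4*v) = v*(v - 3)^2*(v^2 - 5*v + 4) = v*(v - 4)*(v - 3)^2*(v - 1)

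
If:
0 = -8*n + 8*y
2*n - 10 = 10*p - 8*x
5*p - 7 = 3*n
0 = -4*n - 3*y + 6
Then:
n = 6/7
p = 67/35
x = 24/7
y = 6/7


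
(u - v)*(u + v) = u^2 - v^2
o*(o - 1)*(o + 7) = o^3 + 6*o^2 - 7*o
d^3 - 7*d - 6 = (d - 3)*(d + 1)*(d + 2)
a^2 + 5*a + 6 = (a + 2)*(a + 3)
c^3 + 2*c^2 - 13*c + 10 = (c - 2)*(c - 1)*(c + 5)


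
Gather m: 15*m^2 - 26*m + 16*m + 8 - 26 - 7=15*m^2 - 10*m - 25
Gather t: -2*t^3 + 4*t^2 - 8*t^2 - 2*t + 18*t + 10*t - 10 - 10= -2*t^3 - 4*t^2 + 26*t - 20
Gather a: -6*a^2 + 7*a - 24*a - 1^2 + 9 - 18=-6*a^2 - 17*a - 10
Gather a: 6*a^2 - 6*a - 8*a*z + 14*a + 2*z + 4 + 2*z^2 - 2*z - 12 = 6*a^2 + a*(8 - 8*z) + 2*z^2 - 8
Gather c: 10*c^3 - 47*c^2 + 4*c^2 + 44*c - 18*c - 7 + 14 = 10*c^3 - 43*c^2 + 26*c + 7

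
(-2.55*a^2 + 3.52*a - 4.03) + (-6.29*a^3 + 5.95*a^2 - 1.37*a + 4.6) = -6.29*a^3 + 3.4*a^2 + 2.15*a + 0.569999999999999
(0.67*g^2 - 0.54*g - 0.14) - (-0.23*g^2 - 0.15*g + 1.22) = 0.9*g^2 - 0.39*g - 1.36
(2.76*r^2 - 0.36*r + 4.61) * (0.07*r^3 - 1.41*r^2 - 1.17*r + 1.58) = 0.1932*r^5 - 3.9168*r^4 - 2.3989*r^3 - 1.7181*r^2 - 5.9625*r + 7.2838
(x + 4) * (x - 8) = x^2 - 4*x - 32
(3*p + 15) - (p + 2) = 2*p + 13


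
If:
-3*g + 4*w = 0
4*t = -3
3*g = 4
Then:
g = 4/3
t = -3/4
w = 1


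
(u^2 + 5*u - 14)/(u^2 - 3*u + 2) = (u + 7)/(u - 1)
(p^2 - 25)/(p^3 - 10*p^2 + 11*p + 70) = (p + 5)/(p^2 - 5*p - 14)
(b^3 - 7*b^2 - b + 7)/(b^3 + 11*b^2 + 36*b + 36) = (b^3 - 7*b^2 - b + 7)/(b^3 + 11*b^2 + 36*b + 36)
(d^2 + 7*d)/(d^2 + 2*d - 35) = d/(d - 5)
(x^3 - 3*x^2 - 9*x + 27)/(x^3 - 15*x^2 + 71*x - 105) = (x^2 - 9)/(x^2 - 12*x + 35)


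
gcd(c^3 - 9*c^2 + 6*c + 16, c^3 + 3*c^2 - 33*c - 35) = c + 1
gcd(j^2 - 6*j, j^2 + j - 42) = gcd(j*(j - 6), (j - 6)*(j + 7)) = j - 6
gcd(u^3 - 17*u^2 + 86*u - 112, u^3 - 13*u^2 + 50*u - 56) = u^2 - 9*u + 14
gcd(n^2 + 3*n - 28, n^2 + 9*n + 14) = n + 7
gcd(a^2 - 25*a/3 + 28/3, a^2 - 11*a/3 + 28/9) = a - 4/3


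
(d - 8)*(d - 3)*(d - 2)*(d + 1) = d^4 - 12*d^3 + 33*d^2 - 2*d - 48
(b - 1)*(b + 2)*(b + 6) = b^3 + 7*b^2 + 4*b - 12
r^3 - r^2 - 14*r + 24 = (r - 3)*(r - 2)*(r + 4)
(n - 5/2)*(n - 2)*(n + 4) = n^3 - n^2/2 - 13*n + 20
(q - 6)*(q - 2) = q^2 - 8*q + 12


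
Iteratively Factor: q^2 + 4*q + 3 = (q + 1)*(q + 3)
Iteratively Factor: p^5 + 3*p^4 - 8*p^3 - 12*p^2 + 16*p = (p + 4)*(p^4 - p^3 - 4*p^2 + 4*p) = (p - 1)*(p + 4)*(p^3 - 4*p) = (p - 2)*(p - 1)*(p + 4)*(p^2 + 2*p) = p*(p - 2)*(p - 1)*(p + 4)*(p + 2)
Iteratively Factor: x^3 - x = (x - 1)*(x^2 + x) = (x - 1)*(x + 1)*(x)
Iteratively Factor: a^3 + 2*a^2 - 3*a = (a - 1)*(a^2 + 3*a) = (a - 1)*(a + 3)*(a)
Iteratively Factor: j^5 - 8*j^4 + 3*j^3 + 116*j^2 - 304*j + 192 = (j - 1)*(j^4 - 7*j^3 - 4*j^2 + 112*j - 192) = (j - 4)*(j - 1)*(j^3 - 3*j^2 - 16*j + 48) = (j - 4)*(j - 1)*(j + 4)*(j^2 - 7*j + 12) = (j - 4)*(j - 3)*(j - 1)*(j + 4)*(j - 4)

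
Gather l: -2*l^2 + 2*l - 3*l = -2*l^2 - l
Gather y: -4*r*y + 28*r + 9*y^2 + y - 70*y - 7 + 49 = 28*r + 9*y^2 + y*(-4*r - 69) + 42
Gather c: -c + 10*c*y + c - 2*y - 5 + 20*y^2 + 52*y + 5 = 10*c*y + 20*y^2 + 50*y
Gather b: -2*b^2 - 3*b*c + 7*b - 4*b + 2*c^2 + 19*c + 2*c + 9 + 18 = -2*b^2 + b*(3 - 3*c) + 2*c^2 + 21*c + 27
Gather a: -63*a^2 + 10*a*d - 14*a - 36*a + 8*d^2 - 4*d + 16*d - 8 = -63*a^2 + a*(10*d - 50) + 8*d^2 + 12*d - 8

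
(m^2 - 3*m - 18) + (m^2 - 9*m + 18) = 2*m^2 - 12*m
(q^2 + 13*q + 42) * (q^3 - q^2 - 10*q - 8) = q^5 + 12*q^4 + 19*q^3 - 180*q^2 - 524*q - 336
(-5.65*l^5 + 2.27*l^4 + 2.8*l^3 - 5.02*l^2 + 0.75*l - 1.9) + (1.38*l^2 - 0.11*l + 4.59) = -5.65*l^5 + 2.27*l^4 + 2.8*l^3 - 3.64*l^2 + 0.64*l + 2.69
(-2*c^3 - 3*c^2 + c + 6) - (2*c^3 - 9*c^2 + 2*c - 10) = -4*c^3 + 6*c^2 - c + 16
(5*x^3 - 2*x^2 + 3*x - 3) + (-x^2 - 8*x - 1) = 5*x^3 - 3*x^2 - 5*x - 4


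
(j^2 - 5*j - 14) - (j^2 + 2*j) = -7*j - 14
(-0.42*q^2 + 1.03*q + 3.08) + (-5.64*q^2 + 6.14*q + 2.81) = -6.06*q^2 + 7.17*q + 5.89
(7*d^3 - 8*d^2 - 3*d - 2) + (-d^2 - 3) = 7*d^3 - 9*d^2 - 3*d - 5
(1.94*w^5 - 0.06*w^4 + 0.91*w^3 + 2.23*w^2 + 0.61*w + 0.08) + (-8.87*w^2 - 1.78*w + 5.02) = 1.94*w^5 - 0.06*w^4 + 0.91*w^3 - 6.64*w^2 - 1.17*w + 5.1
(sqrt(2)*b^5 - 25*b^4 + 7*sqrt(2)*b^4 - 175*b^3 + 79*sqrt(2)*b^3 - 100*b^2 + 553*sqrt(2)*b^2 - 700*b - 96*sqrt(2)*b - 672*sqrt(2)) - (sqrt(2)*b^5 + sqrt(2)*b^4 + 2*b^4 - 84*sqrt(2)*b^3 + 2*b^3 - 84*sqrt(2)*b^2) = -27*b^4 + 6*sqrt(2)*b^4 - 177*b^3 + 163*sqrt(2)*b^3 - 100*b^2 + 637*sqrt(2)*b^2 - 700*b - 96*sqrt(2)*b - 672*sqrt(2)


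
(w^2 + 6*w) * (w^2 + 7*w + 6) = w^4 + 13*w^3 + 48*w^2 + 36*w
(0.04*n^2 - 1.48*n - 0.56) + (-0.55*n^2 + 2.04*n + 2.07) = -0.51*n^2 + 0.56*n + 1.51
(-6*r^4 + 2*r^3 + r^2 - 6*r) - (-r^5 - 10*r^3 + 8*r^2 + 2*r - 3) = r^5 - 6*r^4 + 12*r^3 - 7*r^2 - 8*r + 3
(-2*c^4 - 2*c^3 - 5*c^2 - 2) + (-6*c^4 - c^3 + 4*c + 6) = -8*c^4 - 3*c^3 - 5*c^2 + 4*c + 4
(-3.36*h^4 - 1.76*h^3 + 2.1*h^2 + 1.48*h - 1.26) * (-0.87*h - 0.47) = 2.9232*h^5 + 3.1104*h^4 - 0.9998*h^3 - 2.2746*h^2 + 0.4006*h + 0.5922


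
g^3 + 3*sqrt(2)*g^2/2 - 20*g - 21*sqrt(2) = (g - 3*sqrt(2))*(g + sqrt(2))*(g + 7*sqrt(2)/2)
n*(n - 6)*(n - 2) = n^3 - 8*n^2 + 12*n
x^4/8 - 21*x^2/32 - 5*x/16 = x*(x/4 + 1/2)*(x/2 + 1/4)*(x - 5/2)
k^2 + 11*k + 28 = (k + 4)*(k + 7)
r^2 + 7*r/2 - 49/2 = (r - 7/2)*(r + 7)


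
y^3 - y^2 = y^2*(y - 1)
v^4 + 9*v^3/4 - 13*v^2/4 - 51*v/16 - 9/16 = (v - 3/2)*(v + 1/4)*(v + 1/2)*(v + 3)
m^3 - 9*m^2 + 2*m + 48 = (m - 8)*(m - 3)*(m + 2)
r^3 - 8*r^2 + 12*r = r*(r - 6)*(r - 2)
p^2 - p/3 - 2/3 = (p - 1)*(p + 2/3)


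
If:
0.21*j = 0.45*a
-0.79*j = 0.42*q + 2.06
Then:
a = -0.248101265822785*q - 1.2168776371308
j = -0.531645569620253*q - 2.60759493670886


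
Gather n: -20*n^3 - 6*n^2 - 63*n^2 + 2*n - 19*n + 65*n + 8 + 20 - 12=-20*n^3 - 69*n^2 + 48*n + 16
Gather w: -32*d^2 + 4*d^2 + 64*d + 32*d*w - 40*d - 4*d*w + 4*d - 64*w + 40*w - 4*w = -28*d^2 + 28*d + w*(28*d - 28)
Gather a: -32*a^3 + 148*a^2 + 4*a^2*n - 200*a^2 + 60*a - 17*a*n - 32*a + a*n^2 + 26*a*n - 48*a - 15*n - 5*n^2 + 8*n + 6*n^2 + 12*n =-32*a^3 + a^2*(4*n - 52) + a*(n^2 + 9*n - 20) + n^2 + 5*n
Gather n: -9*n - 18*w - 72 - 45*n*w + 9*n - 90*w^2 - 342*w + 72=-45*n*w - 90*w^2 - 360*w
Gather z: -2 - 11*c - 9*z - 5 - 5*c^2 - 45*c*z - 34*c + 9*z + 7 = -5*c^2 - 45*c*z - 45*c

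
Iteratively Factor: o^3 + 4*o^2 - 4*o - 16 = (o + 2)*(o^2 + 2*o - 8) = (o + 2)*(o + 4)*(o - 2)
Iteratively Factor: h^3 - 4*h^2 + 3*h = (h - 3)*(h^2 - h) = (h - 3)*(h - 1)*(h)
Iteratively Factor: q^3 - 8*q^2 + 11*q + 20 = (q + 1)*(q^2 - 9*q + 20) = (q - 5)*(q + 1)*(q - 4)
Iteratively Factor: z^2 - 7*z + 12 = (z - 4)*(z - 3)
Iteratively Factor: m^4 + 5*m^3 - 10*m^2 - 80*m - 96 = (m + 4)*(m^3 + m^2 - 14*m - 24) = (m + 3)*(m + 4)*(m^2 - 2*m - 8) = (m + 2)*(m + 3)*(m + 4)*(m - 4)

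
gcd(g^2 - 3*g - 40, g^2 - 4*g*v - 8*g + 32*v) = g - 8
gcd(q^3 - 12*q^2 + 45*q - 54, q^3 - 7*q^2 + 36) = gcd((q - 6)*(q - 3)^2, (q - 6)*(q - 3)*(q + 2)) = q^2 - 9*q + 18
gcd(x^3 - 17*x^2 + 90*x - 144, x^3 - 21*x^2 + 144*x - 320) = x - 8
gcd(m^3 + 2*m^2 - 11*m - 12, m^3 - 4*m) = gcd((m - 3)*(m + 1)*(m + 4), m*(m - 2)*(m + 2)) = 1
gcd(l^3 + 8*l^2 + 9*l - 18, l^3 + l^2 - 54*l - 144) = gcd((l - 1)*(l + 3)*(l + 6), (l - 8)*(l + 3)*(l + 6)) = l^2 + 9*l + 18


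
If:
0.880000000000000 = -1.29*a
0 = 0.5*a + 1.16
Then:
No Solution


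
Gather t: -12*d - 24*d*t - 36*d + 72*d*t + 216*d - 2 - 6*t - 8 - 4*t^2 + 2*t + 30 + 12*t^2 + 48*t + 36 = 168*d + 8*t^2 + t*(48*d + 44) + 56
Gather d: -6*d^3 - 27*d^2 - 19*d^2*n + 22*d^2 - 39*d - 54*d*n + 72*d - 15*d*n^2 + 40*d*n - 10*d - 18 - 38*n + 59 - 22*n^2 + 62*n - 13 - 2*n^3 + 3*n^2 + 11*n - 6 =-6*d^3 + d^2*(-19*n - 5) + d*(-15*n^2 - 14*n + 23) - 2*n^3 - 19*n^2 + 35*n + 22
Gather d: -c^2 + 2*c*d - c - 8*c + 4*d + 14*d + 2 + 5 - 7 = -c^2 - 9*c + d*(2*c + 18)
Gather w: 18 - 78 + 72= 12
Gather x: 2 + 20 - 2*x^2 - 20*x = -2*x^2 - 20*x + 22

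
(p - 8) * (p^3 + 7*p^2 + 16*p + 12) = p^4 - p^3 - 40*p^2 - 116*p - 96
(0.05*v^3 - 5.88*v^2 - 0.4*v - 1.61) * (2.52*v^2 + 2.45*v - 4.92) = 0.126*v^5 - 14.6951*v^4 - 15.66*v^3 + 23.8924*v^2 - 1.9765*v + 7.9212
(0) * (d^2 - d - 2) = 0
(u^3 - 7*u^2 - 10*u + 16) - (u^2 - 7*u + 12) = u^3 - 8*u^2 - 3*u + 4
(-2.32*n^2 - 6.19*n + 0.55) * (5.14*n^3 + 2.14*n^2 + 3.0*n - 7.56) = -11.9248*n^5 - 36.7814*n^4 - 17.3796*n^3 + 0.146199999999997*n^2 + 48.4464*n - 4.158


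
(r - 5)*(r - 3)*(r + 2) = r^3 - 6*r^2 - r + 30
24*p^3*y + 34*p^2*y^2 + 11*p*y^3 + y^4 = y*(p + y)*(4*p + y)*(6*p + y)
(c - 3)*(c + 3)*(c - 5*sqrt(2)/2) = c^3 - 5*sqrt(2)*c^2/2 - 9*c + 45*sqrt(2)/2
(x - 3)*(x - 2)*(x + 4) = x^3 - x^2 - 14*x + 24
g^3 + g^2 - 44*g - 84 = (g - 7)*(g + 2)*(g + 6)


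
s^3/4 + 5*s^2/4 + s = s*(s/4 + 1)*(s + 1)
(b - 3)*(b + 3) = b^2 - 9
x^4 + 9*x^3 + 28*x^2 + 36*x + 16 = (x + 1)*(x + 2)^2*(x + 4)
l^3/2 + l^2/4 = l^2*(l/2 + 1/4)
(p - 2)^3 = p^3 - 6*p^2 + 12*p - 8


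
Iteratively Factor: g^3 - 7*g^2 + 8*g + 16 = (g + 1)*(g^2 - 8*g + 16) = (g - 4)*(g + 1)*(g - 4)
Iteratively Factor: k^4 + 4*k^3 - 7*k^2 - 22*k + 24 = (k + 3)*(k^3 + k^2 - 10*k + 8) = (k - 1)*(k + 3)*(k^2 + 2*k - 8) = (k - 2)*(k - 1)*(k + 3)*(k + 4)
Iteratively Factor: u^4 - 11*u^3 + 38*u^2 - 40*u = (u)*(u^3 - 11*u^2 + 38*u - 40) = u*(u - 4)*(u^2 - 7*u + 10) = u*(u - 5)*(u - 4)*(u - 2)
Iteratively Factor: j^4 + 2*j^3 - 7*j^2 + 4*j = (j + 4)*(j^3 - 2*j^2 + j) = j*(j + 4)*(j^2 - 2*j + 1) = j*(j - 1)*(j + 4)*(j - 1)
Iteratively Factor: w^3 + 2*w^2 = (w)*(w^2 + 2*w) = w^2*(w + 2)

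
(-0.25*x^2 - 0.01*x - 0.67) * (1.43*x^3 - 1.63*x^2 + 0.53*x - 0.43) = -0.3575*x^5 + 0.3932*x^4 - 1.0743*x^3 + 1.1943*x^2 - 0.3508*x + 0.2881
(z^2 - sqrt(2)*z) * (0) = 0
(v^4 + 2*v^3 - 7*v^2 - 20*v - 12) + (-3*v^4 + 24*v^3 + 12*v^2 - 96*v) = -2*v^4 + 26*v^3 + 5*v^2 - 116*v - 12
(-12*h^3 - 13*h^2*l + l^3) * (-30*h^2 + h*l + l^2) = 360*h^5 + 378*h^4*l - 25*h^3*l^2 - 43*h^2*l^3 + h*l^4 + l^5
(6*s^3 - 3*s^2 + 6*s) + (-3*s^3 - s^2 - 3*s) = 3*s^3 - 4*s^2 + 3*s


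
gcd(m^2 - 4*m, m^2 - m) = m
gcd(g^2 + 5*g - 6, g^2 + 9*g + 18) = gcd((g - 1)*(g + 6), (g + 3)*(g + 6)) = g + 6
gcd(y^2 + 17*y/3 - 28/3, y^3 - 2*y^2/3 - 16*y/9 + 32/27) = y - 4/3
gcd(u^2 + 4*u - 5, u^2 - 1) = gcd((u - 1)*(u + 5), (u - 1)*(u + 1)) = u - 1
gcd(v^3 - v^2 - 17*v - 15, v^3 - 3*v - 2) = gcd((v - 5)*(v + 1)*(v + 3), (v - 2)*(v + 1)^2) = v + 1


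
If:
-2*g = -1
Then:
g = 1/2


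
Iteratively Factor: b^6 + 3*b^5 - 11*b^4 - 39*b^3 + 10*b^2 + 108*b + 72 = (b + 1)*(b^5 + 2*b^4 - 13*b^3 - 26*b^2 + 36*b + 72) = (b - 2)*(b + 1)*(b^4 + 4*b^3 - 5*b^2 - 36*b - 36) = (b - 2)*(b + 1)*(b + 2)*(b^3 + 2*b^2 - 9*b - 18) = (b - 3)*(b - 2)*(b + 1)*(b + 2)*(b^2 + 5*b + 6) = (b - 3)*(b - 2)*(b + 1)*(b + 2)*(b + 3)*(b + 2)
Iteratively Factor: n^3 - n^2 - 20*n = (n + 4)*(n^2 - 5*n) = (n - 5)*(n + 4)*(n)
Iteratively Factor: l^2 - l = (l)*(l - 1)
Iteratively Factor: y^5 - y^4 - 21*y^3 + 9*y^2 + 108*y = (y + 3)*(y^4 - 4*y^3 - 9*y^2 + 36*y) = (y + 3)^2*(y^3 - 7*y^2 + 12*y) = (y - 4)*(y + 3)^2*(y^2 - 3*y) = y*(y - 4)*(y + 3)^2*(y - 3)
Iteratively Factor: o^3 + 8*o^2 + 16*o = (o)*(o^2 + 8*o + 16) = o*(o + 4)*(o + 4)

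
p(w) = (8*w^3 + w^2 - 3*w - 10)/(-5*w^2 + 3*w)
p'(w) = (10*w - 3)*(8*w^3 + w^2 - 3*w - 10)/(-5*w^2 + 3*w)^2 + (24*w^2 + 2*w - 3)/(-5*w^2 + 3*w) = 2*(-20*w^4 + 24*w^3 - 6*w^2 - 50*w + 15)/(w^2*(25*w^2 - 30*w + 9))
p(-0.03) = 104.86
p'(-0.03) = 3693.95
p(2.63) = -5.04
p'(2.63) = -1.90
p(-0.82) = 1.94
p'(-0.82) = 1.75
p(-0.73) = 2.14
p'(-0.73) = 2.82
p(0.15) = -30.82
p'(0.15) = 130.56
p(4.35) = -8.02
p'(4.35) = -1.65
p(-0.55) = 2.97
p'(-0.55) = 6.97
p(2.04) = -3.81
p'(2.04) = -2.36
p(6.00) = -10.72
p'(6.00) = -1.62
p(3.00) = -5.72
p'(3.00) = -1.79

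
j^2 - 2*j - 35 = (j - 7)*(j + 5)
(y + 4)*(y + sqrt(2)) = y^2 + sqrt(2)*y + 4*y + 4*sqrt(2)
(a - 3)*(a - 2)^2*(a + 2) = a^4 - 5*a^3 + 2*a^2 + 20*a - 24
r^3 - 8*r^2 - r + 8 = (r - 8)*(r - 1)*(r + 1)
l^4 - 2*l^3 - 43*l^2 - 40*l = l*(l - 8)*(l + 1)*(l + 5)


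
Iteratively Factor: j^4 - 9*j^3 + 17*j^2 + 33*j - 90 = (j - 3)*(j^3 - 6*j^2 - j + 30) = (j - 3)*(j + 2)*(j^2 - 8*j + 15) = (j - 5)*(j - 3)*(j + 2)*(j - 3)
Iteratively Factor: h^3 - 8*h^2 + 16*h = (h - 4)*(h^2 - 4*h) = h*(h - 4)*(h - 4)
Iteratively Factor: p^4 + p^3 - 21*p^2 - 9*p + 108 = (p + 4)*(p^3 - 3*p^2 - 9*p + 27) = (p - 3)*(p + 4)*(p^2 - 9) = (p - 3)*(p + 3)*(p + 4)*(p - 3)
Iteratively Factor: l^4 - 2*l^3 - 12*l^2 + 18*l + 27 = (l + 3)*(l^3 - 5*l^2 + 3*l + 9) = (l - 3)*(l + 3)*(l^2 - 2*l - 3) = (l - 3)*(l + 1)*(l + 3)*(l - 3)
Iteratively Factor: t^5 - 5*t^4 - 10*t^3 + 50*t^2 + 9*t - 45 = (t - 1)*(t^4 - 4*t^3 - 14*t^2 + 36*t + 45) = (t - 1)*(t + 3)*(t^3 - 7*t^2 + 7*t + 15) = (t - 3)*(t - 1)*(t + 3)*(t^2 - 4*t - 5) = (t - 3)*(t - 1)*(t + 1)*(t + 3)*(t - 5)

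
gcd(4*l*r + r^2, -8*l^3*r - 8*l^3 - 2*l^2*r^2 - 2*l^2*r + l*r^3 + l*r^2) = 1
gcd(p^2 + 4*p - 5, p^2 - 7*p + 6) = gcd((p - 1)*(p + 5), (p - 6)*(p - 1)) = p - 1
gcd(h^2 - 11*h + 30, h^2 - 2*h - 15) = h - 5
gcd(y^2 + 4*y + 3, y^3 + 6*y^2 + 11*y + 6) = y^2 + 4*y + 3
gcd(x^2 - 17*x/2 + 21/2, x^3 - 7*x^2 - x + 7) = x - 7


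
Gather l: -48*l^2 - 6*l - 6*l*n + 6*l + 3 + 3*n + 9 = -48*l^2 - 6*l*n + 3*n + 12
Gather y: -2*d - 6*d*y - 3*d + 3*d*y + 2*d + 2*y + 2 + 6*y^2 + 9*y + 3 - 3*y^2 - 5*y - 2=-3*d + 3*y^2 + y*(6 - 3*d) + 3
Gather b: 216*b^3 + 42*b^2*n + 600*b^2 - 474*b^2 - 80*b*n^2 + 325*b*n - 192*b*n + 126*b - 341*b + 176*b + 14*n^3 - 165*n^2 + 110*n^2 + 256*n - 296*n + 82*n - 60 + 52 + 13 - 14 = 216*b^3 + b^2*(42*n + 126) + b*(-80*n^2 + 133*n - 39) + 14*n^3 - 55*n^2 + 42*n - 9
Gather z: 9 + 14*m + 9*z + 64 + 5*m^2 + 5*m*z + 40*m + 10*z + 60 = 5*m^2 + 54*m + z*(5*m + 19) + 133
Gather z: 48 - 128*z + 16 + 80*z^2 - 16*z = 80*z^2 - 144*z + 64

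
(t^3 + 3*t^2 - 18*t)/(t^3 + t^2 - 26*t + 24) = t*(t - 3)/(t^2 - 5*t + 4)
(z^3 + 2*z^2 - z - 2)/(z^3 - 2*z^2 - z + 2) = (z + 2)/(z - 2)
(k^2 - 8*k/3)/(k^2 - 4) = k*(3*k - 8)/(3*(k^2 - 4))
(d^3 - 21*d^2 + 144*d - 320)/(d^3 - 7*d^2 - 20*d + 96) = (d^2 - 13*d + 40)/(d^2 + d - 12)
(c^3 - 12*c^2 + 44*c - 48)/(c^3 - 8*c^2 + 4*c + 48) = (c - 2)/(c + 2)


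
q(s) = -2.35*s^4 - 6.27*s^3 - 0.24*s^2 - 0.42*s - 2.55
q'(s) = -9.4*s^3 - 18.81*s^2 - 0.48*s - 0.42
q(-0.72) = -0.66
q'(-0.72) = -6.32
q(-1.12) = 2.73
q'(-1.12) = -10.27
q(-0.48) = -1.84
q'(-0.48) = -3.48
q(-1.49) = 6.70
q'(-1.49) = -10.37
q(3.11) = -414.62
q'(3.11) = -466.60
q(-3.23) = -48.20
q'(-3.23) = 121.65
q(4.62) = -1698.53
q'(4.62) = -1331.07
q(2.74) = -266.94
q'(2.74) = -336.32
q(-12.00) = -37927.11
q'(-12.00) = 13539.90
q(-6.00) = -1699.95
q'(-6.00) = 1355.70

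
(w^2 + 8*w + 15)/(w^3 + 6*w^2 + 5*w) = (w + 3)/(w*(w + 1))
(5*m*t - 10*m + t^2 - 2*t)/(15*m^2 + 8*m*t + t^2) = (t - 2)/(3*m + t)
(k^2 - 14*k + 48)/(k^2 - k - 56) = (k - 6)/(k + 7)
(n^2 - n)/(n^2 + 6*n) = (n - 1)/(n + 6)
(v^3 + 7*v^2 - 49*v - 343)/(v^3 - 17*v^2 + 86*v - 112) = (v^2 + 14*v + 49)/(v^2 - 10*v + 16)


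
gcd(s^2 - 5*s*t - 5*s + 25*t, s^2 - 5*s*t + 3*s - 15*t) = s - 5*t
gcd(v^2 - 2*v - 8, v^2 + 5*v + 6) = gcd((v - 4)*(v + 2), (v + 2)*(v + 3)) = v + 2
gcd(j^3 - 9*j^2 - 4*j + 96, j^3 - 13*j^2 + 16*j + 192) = j^2 - 5*j - 24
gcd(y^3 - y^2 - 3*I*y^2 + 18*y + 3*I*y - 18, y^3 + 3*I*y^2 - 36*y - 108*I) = y + 3*I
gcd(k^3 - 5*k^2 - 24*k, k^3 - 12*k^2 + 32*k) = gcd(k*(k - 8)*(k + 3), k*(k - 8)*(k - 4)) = k^2 - 8*k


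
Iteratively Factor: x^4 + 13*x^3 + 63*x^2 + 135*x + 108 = (x + 3)*(x^3 + 10*x^2 + 33*x + 36) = (x + 3)*(x + 4)*(x^2 + 6*x + 9) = (x + 3)^2*(x + 4)*(x + 3)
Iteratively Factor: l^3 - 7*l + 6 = (l - 2)*(l^2 + 2*l - 3) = (l - 2)*(l + 3)*(l - 1)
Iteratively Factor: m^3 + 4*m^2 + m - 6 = (m - 1)*(m^2 + 5*m + 6) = (m - 1)*(m + 3)*(m + 2)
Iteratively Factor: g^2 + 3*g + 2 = (g + 2)*(g + 1)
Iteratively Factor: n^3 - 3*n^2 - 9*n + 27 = (n + 3)*(n^2 - 6*n + 9) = (n - 3)*(n + 3)*(n - 3)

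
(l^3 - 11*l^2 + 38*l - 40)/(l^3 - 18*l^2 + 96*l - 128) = (l^2 - 9*l + 20)/(l^2 - 16*l + 64)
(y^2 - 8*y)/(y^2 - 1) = y*(y - 8)/(y^2 - 1)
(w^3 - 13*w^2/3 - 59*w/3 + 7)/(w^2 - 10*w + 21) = (w^2 + 8*w/3 - 1)/(w - 3)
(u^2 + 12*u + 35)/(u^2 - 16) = (u^2 + 12*u + 35)/(u^2 - 16)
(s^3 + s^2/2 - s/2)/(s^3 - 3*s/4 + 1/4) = 2*s/(2*s - 1)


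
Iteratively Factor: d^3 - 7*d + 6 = (d + 3)*(d^2 - 3*d + 2) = (d - 2)*(d + 3)*(d - 1)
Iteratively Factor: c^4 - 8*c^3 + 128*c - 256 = (c - 4)*(c^3 - 4*c^2 - 16*c + 64) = (c - 4)^2*(c^2 - 16) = (c - 4)^2*(c + 4)*(c - 4)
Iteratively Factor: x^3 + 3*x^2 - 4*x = (x - 1)*(x^2 + 4*x) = x*(x - 1)*(x + 4)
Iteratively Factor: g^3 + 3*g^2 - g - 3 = (g - 1)*(g^2 + 4*g + 3) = (g - 1)*(g + 1)*(g + 3)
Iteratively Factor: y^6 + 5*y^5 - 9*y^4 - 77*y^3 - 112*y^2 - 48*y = (y + 4)*(y^5 + y^4 - 13*y^3 - 25*y^2 - 12*y) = y*(y + 4)*(y^4 + y^3 - 13*y^2 - 25*y - 12) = y*(y + 1)*(y + 4)*(y^3 - 13*y - 12) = y*(y + 1)^2*(y + 4)*(y^2 - y - 12) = y*(y - 4)*(y + 1)^2*(y + 4)*(y + 3)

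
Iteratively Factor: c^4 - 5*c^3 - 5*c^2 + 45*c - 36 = (c + 3)*(c^3 - 8*c^2 + 19*c - 12) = (c - 4)*(c + 3)*(c^2 - 4*c + 3) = (c - 4)*(c - 3)*(c + 3)*(c - 1)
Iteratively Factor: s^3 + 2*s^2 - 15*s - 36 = (s - 4)*(s^2 + 6*s + 9) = (s - 4)*(s + 3)*(s + 3)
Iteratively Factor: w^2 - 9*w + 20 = (w - 4)*(w - 5)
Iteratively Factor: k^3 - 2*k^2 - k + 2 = (k - 1)*(k^2 - k - 2) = (k - 2)*(k - 1)*(k + 1)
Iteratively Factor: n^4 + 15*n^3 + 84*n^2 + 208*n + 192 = (n + 3)*(n^3 + 12*n^2 + 48*n + 64) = (n + 3)*(n + 4)*(n^2 + 8*n + 16) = (n + 3)*(n + 4)^2*(n + 4)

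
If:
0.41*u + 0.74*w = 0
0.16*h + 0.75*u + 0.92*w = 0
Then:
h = 2.71036585365854*w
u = -1.80487804878049*w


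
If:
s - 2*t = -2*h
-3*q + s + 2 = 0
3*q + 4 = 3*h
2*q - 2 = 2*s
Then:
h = 11/6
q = 1/2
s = -1/2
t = 19/12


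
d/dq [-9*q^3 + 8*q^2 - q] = -27*q^2 + 16*q - 1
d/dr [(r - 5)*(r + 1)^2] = 3*(r - 3)*(r + 1)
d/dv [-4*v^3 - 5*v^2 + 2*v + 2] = -12*v^2 - 10*v + 2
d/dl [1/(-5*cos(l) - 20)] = -sin(l)/(5*(cos(l) + 4)^2)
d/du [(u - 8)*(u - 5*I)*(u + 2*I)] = 3*u^2 + u*(-16 - 6*I) + 10 + 24*I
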